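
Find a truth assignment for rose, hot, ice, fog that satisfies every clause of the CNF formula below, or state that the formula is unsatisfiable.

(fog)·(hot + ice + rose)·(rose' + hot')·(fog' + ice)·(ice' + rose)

rose: 1; hot: 0; ice: 1; fog: 1

From the singleton clause (fog), fog = 1.
From the singleton clause (ice), ice = 1.
From the singleton clause (rose), rose = 1.
From the singleton clause (hot'), hot = 0.
Every clause now holds.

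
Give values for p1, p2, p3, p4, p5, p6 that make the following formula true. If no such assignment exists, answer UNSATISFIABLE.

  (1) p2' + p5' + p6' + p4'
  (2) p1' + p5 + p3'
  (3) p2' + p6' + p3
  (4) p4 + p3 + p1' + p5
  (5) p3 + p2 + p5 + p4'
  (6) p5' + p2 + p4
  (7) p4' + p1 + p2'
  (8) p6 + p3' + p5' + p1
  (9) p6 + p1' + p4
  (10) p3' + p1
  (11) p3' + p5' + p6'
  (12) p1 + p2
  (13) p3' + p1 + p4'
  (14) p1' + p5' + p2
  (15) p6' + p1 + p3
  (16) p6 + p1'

p1: 0, p2: 1, p3: 0, p4: 0, p5: 0, p6: 0

Suppose p3 = 0.
Suppose p2 = 1.
Unit clause (p6') forces p6 = 0.
Unit clause (p1') forces p1 = 0.
Unit clause (p4') forces p4 = 0.
All clauses hold; p5 can take either value.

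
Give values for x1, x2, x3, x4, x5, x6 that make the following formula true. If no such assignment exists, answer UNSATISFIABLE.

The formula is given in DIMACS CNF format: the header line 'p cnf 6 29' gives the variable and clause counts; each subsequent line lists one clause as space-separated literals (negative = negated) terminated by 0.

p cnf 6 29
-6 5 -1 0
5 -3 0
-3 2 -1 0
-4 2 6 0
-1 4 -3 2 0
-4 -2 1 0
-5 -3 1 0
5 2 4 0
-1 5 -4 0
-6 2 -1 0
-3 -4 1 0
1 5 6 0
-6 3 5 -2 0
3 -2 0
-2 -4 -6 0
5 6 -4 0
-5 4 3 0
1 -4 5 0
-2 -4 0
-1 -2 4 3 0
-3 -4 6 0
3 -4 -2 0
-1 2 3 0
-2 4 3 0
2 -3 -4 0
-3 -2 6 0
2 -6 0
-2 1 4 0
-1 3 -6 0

Case x5 = True:
Case x3 = True:
Unit clause (x1) forces x1 = True.
Unit clause (x2) forces x2 = True.
Unit clause (¬x4) forces x4 = False.
Unit clause (x6) forces x6 = True.
All clauses are satisfied.

x1: True,  x2: True,  x3: True,  x4: False,  x5: True,  x6: True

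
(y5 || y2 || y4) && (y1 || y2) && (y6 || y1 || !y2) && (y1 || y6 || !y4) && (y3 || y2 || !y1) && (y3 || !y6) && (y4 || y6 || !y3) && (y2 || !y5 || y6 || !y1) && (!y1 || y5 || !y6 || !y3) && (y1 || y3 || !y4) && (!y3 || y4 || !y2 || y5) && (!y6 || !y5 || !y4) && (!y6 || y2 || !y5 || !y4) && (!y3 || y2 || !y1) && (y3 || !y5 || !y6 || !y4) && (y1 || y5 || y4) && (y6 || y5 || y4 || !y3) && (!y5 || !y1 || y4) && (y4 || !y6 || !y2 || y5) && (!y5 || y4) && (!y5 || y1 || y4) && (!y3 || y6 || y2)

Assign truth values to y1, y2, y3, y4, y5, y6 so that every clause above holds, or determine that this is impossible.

y1=true,  y2=true,  y3=false,  y4=false,  y5=false,  y6=false

Try y1 = true.
Try y3 = false.
The clause (y2) is unit, so y2 = true.
The clause (!y6) is unit, so y6 = false.
Try y5 = false.
Every clause is now satisfied; y4 is unconstrained.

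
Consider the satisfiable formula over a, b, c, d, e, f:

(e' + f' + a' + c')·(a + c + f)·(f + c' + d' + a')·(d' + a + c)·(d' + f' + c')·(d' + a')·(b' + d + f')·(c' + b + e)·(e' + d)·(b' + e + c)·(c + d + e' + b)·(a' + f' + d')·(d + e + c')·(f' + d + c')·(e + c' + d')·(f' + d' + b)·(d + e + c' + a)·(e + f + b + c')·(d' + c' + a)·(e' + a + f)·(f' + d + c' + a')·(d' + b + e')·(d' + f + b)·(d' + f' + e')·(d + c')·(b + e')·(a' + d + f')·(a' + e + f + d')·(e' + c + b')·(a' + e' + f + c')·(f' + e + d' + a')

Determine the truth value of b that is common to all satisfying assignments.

False

Suppose b = 1.
Suppose d = 0.
(f') alone gives f = 0.
(e') alone gives e = 0.
(c) alone gives c = 1.
That conflicts with the unit clause (c').
Backtrack on d: now try d = 1.
(a') alone gives a = 0.
(c) alone gives c = 1.
That conflicts with the unit clause (c').
Neither d = 1 nor d = 0 works.
So every satisfying assignment has b = False.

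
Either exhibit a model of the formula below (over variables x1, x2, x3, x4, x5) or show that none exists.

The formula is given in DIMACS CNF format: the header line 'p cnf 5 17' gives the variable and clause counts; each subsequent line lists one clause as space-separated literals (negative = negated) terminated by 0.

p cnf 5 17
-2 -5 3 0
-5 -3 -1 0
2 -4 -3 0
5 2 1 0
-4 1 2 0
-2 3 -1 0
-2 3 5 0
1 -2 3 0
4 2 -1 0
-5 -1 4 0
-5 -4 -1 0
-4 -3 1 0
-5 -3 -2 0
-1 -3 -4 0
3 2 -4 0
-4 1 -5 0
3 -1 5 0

Suppose x2 = True.
Suppose x5 = False.
The clause (x3) is unit, so x3 = True.
Suppose x4 = False.
Every clause is now satisfied; x1 is unconstrained.

x1: False; x2: True; x3: True; x4: False; x5: False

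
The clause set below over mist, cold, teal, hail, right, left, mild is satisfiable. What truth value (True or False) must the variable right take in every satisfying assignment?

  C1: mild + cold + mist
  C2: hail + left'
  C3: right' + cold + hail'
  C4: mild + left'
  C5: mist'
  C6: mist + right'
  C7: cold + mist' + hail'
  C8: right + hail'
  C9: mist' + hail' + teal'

False

Suppose right = 1.
(mist') alone gives mist = 0.
But (mist) is also a unit clause — contradiction.
So every satisfying assignment has right = False.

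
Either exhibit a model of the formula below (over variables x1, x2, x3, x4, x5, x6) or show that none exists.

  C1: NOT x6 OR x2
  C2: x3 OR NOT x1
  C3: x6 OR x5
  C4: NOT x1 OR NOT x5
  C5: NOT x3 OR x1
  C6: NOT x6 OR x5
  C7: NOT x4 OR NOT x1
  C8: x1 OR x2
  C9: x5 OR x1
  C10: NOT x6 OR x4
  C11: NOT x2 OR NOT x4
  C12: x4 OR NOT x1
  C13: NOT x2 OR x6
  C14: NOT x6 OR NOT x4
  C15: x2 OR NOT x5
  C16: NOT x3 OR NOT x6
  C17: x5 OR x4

Branch on x6: set x6 = false.
(x5) alone gives x5 = true.
(NOT x1) alone gives x1 = false.
(NOT x3) alone gives x3 = false.
(x2) alone gives x2 = true.
But (NOT x2) is also a unit clause — contradiction.
So x6 must be the other value — set x6 = true.
(x2) alone gives x2 = true.
(x5) alone gives x5 = true.
(NOT x1) alone gives x1 = false.
(NOT x3) alone gives x3 = false.
(x4) alone gives x4 = true.
But (NOT x4) is also a unit clause — contradiction.
Either choice for x6 ends in contradiction.

UNSATISFIABLE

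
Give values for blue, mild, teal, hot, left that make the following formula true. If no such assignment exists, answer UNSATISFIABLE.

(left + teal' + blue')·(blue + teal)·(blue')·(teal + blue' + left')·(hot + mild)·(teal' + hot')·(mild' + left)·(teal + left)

Unit clause (blue') forces blue = 0.
Unit clause (teal) forces teal = 1.
Unit clause (hot') forces hot = 0.
Unit clause (mild) forces mild = 1.
Unit clause (left) forces left = 1.
All clauses are satisfied.

blue: 0, mild: 1, teal: 1, hot: 0, left: 1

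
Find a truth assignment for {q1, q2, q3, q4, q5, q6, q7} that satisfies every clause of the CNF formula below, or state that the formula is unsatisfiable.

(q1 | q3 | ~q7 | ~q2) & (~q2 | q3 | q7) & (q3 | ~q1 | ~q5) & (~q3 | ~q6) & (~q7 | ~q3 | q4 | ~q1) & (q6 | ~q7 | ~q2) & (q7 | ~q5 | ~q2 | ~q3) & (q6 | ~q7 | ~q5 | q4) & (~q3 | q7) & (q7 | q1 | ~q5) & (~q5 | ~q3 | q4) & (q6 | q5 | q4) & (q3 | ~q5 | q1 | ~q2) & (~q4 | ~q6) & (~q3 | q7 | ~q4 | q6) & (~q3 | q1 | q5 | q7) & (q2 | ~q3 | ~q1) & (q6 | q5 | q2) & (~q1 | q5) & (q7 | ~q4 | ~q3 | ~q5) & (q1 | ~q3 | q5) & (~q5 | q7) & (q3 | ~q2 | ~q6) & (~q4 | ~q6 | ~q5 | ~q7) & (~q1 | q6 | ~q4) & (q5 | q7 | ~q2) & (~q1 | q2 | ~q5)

Suppose q3 = 1.
Unit clause (~q6) forces q6 = 0.
Unit clause (q7) forces q7 = 1.
Unit clause (~q2) forces q2 = 0.
Unit clause (~q1) forces q1 = 0.
Unit clause (q5) forces q5 = 1.
Unit clause (q4) forces q4 = 1.
Every clause now holds.

q1: 0, q2: 0, q3: 1, q4: 1, q5: 1, q6: 0, q7: 1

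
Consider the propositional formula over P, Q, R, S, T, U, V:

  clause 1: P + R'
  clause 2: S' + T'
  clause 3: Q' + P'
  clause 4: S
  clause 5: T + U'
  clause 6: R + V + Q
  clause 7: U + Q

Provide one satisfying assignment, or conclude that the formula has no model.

P=0; Q=1; R=0; S=1; T=0; U=0; V=0

From the singleton clause (S), S = 1.
From the singleton clause (T'), T = 0.
From the singleton clause (U'), U = 0.
From the singleton clause (Q), Q = 1.
From the singleton clause (P'), P = 0.
From the singleton clause (R'), R = 0.
All clauses hold; V can take either value.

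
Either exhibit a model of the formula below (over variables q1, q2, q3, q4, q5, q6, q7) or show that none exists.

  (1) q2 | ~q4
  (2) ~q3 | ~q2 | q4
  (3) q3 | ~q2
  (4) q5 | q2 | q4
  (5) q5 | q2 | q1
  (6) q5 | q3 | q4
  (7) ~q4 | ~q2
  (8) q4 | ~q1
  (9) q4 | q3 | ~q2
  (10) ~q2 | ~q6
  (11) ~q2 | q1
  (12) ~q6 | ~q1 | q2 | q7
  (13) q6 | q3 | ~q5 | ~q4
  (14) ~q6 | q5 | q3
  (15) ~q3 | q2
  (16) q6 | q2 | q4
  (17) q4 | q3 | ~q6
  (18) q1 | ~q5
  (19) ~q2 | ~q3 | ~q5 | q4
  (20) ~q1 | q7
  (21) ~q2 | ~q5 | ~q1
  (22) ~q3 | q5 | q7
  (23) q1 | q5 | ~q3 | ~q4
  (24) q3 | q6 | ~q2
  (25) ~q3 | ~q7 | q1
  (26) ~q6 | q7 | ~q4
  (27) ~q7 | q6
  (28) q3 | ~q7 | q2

Try q2 = 1.
Unit clause (q3) forces q3 = 1.
Unit clause (q4) forces q4 = 1.
But (~q4) is also a unit clause — contradiction.
Undo q2 and try q2 = 0.
Unit clause (~q4) forces q4 = 0.
Unit clause (q5) forces q5 = 1.
Unit clause (~q1) forces q1 = 0.
But (q1) is also a unit clause — contradiction.
Neither q2 = 1 nor q2 = 0 works.

UNSATISFIABLE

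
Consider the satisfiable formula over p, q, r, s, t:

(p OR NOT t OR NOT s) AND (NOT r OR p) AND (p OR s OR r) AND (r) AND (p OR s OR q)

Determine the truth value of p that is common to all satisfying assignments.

True

Suppose p = false.
(NOT r) alone gives r = false.
Now (r) is unsatisfied and unit — conflict.
So every satisfying assignment has p = True.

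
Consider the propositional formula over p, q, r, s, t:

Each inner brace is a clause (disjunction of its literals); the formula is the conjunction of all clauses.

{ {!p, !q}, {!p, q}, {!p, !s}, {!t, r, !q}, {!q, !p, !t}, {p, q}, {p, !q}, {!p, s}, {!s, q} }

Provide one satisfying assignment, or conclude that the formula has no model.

Branch on p: set p = false.
(q) alone gives q = true.
That conflicts with the unit clause (!q).
Undo p and try p = true.
(!q) alone gives q = false.
That conflicts with the unit clause (q).
Both values of p lead to a conflict.

UNSATISFIABLE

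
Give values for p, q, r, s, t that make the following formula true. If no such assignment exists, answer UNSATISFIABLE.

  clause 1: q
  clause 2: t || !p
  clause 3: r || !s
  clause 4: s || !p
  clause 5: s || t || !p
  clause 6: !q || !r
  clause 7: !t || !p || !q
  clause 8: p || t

Unit clause (q) forces q = true.
Unit clause (!r) forces r = false.
Unit clause (!s) forces s = false.
Unit clause (!p) forces p = false.
Unit clause (t) forces t = true.
All clauses are satisfied.

p=false; q=true; r=false; s=false; t=true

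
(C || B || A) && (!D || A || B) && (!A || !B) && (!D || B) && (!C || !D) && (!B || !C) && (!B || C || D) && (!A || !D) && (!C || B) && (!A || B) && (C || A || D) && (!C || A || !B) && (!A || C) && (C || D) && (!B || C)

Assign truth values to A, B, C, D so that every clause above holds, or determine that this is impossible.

Case A = false:
Case C = true:
The clause (!D) is unit, so D = false.
The clause (!B) is unit, so B = false.
That conflicts with the unit clause (B).
That branch fails; take C = false instead.
The clause (B) is unit, so B = true.
That conflicts with the unit clause (!B).
Both values of C lead to a conflict.
That branch fails; take A = true instead.
The clause (!B) is unit, so B = false.
That conflicts with the unit clause (B).
Both values of A lead to a conflict.

UNSATISFIABLE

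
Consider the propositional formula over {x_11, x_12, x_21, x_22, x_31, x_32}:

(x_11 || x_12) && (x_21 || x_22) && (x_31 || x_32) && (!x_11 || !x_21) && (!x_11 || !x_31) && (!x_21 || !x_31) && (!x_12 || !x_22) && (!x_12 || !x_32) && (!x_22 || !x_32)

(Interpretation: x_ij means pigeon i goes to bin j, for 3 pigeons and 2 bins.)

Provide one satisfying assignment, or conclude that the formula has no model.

Suppose x_11 = true.
From the singleton clause (!x_21), x_21 = false.
From the singleton clause (x_22), x_22 = true.
From the singleton clause (!x_31), x_31 = false.
From the singleton clause (x_32), x_32 = true.
That conflicts with the unit clause (!x_32).
Backtrack on x_11: now try x_11 = false.
From the singleton clause (x_12), x_12 = true.
From the singleton clause (!x_22), x_22 = false.
From the singleton clause (x_21), x_21 = true.
From the singleton clause (!x_31), x_31 = false.
From the singleton clause (x_32), x_32 = true.
That conflicts with the unit clause (!x_32).
Neither x_11 = true nor x_11 = false works.

UNSATISFIABLE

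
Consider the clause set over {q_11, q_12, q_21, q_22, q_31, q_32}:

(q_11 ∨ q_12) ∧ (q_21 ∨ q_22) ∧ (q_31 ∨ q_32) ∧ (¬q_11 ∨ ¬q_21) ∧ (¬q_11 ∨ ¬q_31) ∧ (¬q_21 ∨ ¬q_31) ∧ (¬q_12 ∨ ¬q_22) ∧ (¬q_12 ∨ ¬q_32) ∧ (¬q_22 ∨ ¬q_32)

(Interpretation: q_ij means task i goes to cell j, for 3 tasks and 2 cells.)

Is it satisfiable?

Case q_11 = True:
The clause (¬q_21) is unit, so q_21 = False.
The clause (q_22) is unit, so q_22 = True.
The clause (¬q_31) is unit, so q_31 = False.
The clause (q_32) is unit, so q_32 = True.
But (¬q_32) is also a unit clause — contradiction.
Backtrack on q_11: now try q_11 = False.
The clause (q_12) is unit, so q_12 = True.
The clause (¬q_22) is unit, so q_22 = False.
The clause (q_21) is unit, so q_21 = True.
The clause (¬q_31) is unit, so q_31 = False.
The clause (q_32) is unit, so q_32 = True.
But (¬q_32) is also a unit clause — contradiction.
Neither q_11 = True nor q_11 = False works.
No assignment satisfies every clause.

No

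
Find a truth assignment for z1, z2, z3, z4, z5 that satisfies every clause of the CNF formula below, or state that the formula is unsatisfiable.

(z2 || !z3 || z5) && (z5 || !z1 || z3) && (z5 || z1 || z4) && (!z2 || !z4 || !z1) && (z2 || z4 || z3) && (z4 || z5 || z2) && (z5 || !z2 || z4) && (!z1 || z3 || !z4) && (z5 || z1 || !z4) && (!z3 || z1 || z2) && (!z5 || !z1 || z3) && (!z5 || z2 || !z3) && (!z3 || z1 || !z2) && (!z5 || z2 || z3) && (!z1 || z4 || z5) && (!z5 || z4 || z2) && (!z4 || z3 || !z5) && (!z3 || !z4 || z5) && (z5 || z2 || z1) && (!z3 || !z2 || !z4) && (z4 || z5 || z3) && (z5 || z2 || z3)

z1 ↦ true,  z2 ↦ true,  z3 ↦ true,  z4 ↦ false,  z5 ↦ true

Case z2 = true:
Case z4 = false:
From the singleton clause (z5), z5 = true.
Case z1 = true:
From the singleton clause (z3), z3 = true.
Every clause now holds.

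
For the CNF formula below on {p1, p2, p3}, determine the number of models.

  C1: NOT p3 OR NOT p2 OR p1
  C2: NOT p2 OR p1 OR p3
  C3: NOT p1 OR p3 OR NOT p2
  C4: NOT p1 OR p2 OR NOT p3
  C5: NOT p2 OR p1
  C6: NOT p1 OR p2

There are 2^3 = 8 truth assignments over (p1, p2, p3).
Check each against the 6 clauses (columns in the order p1, p2, p3):
  F F F  ✓ satisfies all
  F F T  ✓ satisfies all
  F T F  ✗ fails (NOT p2 OR p1 OR p3)
  F T T  ✗ fails (NOT p3 OR NOT p2 OR p1)
  T F F  ✗ fails (NOT p1 OR p2)
  T F T  ✗ fails (NOT p1 OR p2 OR NOT p3)
  T T F  ✗ fails (NOT p1 OR p3 OR NOT p2)
  T T T  ✓ satisfies all
3 of the 8 rows are models.

3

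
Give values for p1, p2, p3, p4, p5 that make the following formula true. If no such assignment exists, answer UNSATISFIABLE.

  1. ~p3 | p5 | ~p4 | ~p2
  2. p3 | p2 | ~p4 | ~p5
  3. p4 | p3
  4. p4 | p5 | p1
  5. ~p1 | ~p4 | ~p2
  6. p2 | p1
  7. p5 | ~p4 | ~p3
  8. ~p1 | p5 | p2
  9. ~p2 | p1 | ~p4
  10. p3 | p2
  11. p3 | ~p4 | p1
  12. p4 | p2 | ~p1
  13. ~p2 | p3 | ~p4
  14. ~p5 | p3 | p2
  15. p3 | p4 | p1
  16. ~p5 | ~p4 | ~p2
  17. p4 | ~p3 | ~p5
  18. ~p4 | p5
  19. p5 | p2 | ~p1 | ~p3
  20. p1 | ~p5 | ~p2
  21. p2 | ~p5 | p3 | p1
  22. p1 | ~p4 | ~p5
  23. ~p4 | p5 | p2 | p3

Case p4 = 0:
The clause (p3) is unit, so p3 = 1.
The clause (~p5) is unit, so p5 = 0.
The clause (p1) is unit, so p1 = 1.
The clause (p2) is unit, so p2 = 1.
Every clause now holds.

p1=1, p2=1, p3=1, p4=0, p5=0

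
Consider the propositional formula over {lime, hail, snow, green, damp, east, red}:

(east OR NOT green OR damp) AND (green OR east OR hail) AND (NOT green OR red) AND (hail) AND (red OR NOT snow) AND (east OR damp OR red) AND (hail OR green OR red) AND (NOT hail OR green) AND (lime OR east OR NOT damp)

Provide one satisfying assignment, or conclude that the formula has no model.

lime=false, hail=true, snow=true, green=true, damp=true, east=true, red=true

(hail) alone gives hail = true.
(green) alone gives green = true.
(red) alone gives red = true.
Branch on east: set east = true.
All clauses hold; lime, snow, damp can take either value.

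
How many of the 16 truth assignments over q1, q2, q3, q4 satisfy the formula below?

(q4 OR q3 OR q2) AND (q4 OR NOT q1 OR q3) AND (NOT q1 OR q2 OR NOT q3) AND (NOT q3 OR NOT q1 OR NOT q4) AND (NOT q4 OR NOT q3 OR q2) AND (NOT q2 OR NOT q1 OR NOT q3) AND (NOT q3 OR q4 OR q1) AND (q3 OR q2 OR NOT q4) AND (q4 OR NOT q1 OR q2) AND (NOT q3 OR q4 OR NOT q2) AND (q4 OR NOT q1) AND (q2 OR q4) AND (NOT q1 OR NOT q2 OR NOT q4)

3

There are 2^4 = 16 truth assignments over (q1, q2, q3, q4).
Check each against the 13 clauses (columns in the order q1, q2, q3, q4):
  F F F F  ✗ fails (q4 OR q3 OR q2)
  F F F T  ✗ fails (q3 OR q2 OR NOT q4)
  F F T F  ✗ fails (NOT q3 OR q4 OR q1)
  F F T T  ✗ fails (NOT q4 OR NOT q3 OR q2)
  F T F F  ✓ satisfies all
  F T F T  ✓ satisfies all
  F T T F  ✗ fails (NOT q3 OR q4 OR q1)
  F T T T  ✓ satisfies all
  T F F F  ✗ fails (q4 OR q3 OR q2)
  T F F T  ✗ fails (q3 OR q2 OR NOT q4)
  T F T F  ✗ fails (NOT q1 OR q2 OR NOT q3)
  T F T T  ✗ fails (NOT q1 OR q2 OR NOT q3)
  T T F F  ✗ fails (q4 OR NOT q1 OR q3)
  T T F T  ✗ fails (NOT q1 OR NOT q2 OR NOT q4)
  T T T F  ✗ fails (NOT q2 OR NOT q1 OR NOT q3)
  T T T T  ✗ fails (NOT q3 OR NOT q1 OR NOT q4)
3 of the 16 rows are models.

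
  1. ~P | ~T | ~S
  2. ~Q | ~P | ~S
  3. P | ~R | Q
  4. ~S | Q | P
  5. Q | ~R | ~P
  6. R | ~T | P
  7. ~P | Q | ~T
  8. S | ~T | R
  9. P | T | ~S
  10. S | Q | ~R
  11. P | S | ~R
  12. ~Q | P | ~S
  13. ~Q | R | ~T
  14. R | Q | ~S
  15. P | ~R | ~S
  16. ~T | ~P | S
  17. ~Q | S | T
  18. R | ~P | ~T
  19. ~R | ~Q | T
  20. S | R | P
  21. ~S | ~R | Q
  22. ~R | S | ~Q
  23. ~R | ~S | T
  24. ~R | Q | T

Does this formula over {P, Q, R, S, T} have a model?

Yes

Suppose P = 1.
Suppose T = 0.
Suppose Q = 0.
Unit clause (~R) forces R = 0.
Unit clause (~S) forces S = 0.
Every clause now holds.
A satisfying assignment: P: 1, Q: 0, R: 0, S: 0, T: 0.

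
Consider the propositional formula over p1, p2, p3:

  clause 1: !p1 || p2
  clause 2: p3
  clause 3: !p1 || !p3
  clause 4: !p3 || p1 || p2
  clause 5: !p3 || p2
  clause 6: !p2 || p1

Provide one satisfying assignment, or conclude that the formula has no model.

UNSATISFIABLE

(p3) alone gives p3 = true.
(!p1) alone gives p1 = false.
(p2) alone gives p2 = true.
That conflicts with the unit clause (!p2).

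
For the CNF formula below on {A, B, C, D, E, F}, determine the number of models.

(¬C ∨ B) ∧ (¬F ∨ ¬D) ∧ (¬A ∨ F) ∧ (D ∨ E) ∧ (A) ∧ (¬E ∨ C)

There are 2^6 = 64 truth assignments over (A, B, C, D, E, F).
Split on C. With C = True, the clauses containing C are satisfied and ¬C drops from the rest; 1 of the 2^5 = 32 assignments to the other variables satisfy what remains.
With C = False, by the same count on the reduced clause set, 0 assignments work.
(One model: A=T, B=T, C=T, D=F, E=T, F=T.)
Total: 1 + 0 = 1.

1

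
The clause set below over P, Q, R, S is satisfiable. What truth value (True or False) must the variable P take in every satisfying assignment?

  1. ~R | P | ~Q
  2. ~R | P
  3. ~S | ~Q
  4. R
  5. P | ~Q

Suppose P = 0.
Unit clause (~R) forces R = 0.
That conflicts with the unit clause (R).
So every satisfying assignment has P = True.

True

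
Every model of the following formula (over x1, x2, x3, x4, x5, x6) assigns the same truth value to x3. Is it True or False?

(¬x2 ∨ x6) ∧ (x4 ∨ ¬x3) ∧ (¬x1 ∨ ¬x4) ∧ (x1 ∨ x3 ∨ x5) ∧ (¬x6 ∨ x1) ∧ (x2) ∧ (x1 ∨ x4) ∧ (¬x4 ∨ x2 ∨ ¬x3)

False

Suppose x3 = True.
From the singleton clause (x4), x4 = True.
From the singleton clause (¬x1), x1 = False.
From the singleton clause (¬x6), x6 = False.
From the singleton clause (¬x2), x2 = False.
Now (x2) is unsatisfied and unit — conflict.
So every satisfying assignment has x3 = False.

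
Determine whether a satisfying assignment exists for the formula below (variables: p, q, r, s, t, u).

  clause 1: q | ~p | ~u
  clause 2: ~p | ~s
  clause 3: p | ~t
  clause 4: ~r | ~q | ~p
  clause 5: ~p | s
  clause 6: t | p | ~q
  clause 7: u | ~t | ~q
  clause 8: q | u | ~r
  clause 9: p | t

No, unsatisfiable

Suppose p = 0.
The clause (~t) is unit, so t = 0.
Now (t) is unsatisfied and unit — conflict.
Undo p and try p = 1.
The clause (~s) is unit, so s = 0.
Now (s) is unsatisfied and unit — conflict.
Neither p = 1 nor p = 0 works.
No assignment satisfies every clause.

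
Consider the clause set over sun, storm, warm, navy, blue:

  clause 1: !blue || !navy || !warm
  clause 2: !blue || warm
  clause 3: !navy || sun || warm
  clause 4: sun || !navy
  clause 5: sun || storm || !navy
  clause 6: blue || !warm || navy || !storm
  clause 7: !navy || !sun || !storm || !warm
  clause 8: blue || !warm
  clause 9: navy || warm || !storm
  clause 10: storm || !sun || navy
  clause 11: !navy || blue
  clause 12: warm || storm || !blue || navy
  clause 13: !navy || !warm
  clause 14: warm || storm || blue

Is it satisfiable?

Suppose blue = true.
(warm) alone gives warm = true.
(!navy) alone gives navy = false.
Suppose storm = true.
All clauses hold; sun can take either value.
A satisfying assignment: sun: true; storm: true; warm: true; navy: false; blue: true.

Yes, satisfiable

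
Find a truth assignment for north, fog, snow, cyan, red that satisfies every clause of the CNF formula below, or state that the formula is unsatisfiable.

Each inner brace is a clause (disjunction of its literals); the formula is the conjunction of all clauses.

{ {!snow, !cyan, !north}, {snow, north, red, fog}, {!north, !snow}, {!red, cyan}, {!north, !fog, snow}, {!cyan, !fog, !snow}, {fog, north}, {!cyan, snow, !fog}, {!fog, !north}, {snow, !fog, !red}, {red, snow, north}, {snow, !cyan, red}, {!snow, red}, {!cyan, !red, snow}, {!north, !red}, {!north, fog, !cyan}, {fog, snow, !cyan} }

north: true; fog: false; snow: false; cyan: false; red: false

Case north = true:
Unit clause (!snow) forces snow = false.
Unit clause (!fog) forces fog = false.
Unit clause (!red) forces red = false.
Unit clause (!cyan) forces cyan = false.
This assignment satisfies each clause.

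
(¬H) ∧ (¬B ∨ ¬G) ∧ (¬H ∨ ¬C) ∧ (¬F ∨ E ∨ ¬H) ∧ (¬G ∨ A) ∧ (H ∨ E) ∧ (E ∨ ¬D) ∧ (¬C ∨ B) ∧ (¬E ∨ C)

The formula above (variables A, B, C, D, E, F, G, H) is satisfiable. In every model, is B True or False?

True

Suppose B = False.
(¬H) alone gives H = False.
(E) alone gives E = True.
(¬C) alone gives C = False.
That conflicts with the unit clause (C).
So every satisfying assignment has B = True.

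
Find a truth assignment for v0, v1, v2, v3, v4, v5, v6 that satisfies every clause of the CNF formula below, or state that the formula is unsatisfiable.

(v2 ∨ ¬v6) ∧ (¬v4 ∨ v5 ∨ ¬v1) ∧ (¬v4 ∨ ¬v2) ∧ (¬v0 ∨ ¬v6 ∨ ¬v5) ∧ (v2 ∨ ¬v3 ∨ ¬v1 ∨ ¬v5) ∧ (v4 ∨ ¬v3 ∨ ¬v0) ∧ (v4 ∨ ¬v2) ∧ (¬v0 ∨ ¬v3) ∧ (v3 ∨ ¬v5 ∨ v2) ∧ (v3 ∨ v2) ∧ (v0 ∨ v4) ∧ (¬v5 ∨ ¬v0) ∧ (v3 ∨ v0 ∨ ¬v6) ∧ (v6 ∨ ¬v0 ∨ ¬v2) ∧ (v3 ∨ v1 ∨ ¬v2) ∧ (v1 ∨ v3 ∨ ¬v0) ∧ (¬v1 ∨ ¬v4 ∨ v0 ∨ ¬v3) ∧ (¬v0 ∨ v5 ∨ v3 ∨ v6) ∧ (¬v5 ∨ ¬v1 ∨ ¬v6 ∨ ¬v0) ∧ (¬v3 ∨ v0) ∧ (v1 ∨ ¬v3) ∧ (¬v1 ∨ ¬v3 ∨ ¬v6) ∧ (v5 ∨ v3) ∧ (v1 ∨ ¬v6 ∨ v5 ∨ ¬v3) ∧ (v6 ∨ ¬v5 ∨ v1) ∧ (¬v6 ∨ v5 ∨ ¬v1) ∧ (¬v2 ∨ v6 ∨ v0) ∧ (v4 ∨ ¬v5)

UNSATISFIABLE

Branch on v2: set v2 = True.
The clause (¬v4) is unit, so v4 = False.
Now (v4) is unsatisfied and unit — conflict.
Undo v2 and try v2 = False.
The clause (¬v6) is unit, so v6 = False.
The clause (v3) is unit, so v3 = True.
The clause (¬v0) is unit, so v0 = False.
Now (v0) is unsatisfied and unit — conflict.
Either choice for v2 ends in contradiction.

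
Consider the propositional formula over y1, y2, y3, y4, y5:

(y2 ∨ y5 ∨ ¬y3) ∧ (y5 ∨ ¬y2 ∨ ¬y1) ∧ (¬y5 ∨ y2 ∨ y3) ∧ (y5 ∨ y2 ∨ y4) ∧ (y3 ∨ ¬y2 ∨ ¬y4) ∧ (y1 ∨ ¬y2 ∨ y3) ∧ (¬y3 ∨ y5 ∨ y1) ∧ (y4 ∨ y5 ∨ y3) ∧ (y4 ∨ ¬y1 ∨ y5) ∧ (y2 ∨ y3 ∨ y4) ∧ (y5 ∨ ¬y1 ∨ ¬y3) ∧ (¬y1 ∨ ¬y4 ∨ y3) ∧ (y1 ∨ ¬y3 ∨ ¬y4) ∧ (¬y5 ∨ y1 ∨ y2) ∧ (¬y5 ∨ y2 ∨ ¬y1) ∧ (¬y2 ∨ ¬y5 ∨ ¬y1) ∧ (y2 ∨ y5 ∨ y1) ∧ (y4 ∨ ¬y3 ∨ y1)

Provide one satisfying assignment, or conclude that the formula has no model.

UNSATISFIABLE

Case y2 = True:
Case y5 = True:
The clause (¬y1) is unit, so y1 = False.
The clause (y3) is unit, so y3 = True.
The clause (¬y4) is unit, so y4 = False.
That conflicts with the unit clause (y4).
That branch fails; take y5 = False instead.
The clause (¬y1) is unit, so y1 = False.
The clause (y3) is unit, so y3 = True.
That conflicts with the unit clause (¬y3).
Neither y5 = True nor y5 = False works.
That branch fails; take y2 = False instead.
Case y5 = True:
The clause (y3) is unit, so y3 = True.
The clause (y1) is unit, so y1 = True.
That conflicts with the unit clause (¬y1).
That branch fails; take y5 = False instead.
The clause (¬y3) is unit, so y3 = False.
The clause (y4) is unit, so y4 = True.
The clause (¬y1) is unit, so y1 = False.
That conflicts with the unit clause (y1).
Neither y5 = True nor y5 = False works.
Neither y2 = True nor y2 = False works.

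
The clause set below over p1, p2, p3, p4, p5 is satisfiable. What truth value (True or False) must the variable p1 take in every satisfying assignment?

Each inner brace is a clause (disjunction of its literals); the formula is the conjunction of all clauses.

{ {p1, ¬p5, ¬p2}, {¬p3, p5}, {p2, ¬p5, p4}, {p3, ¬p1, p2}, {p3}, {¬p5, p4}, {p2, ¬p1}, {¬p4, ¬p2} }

Suppose p1 = True.
(p3) alone gives p3 = True.
(p5) alone gives p5 = True.
(p4) alone gives p4 = True.
(p2) alone gives p2 = True.
But (¬p2) is also a unit clause — contradiction.
So every satisfying assignment has p1 = False.

False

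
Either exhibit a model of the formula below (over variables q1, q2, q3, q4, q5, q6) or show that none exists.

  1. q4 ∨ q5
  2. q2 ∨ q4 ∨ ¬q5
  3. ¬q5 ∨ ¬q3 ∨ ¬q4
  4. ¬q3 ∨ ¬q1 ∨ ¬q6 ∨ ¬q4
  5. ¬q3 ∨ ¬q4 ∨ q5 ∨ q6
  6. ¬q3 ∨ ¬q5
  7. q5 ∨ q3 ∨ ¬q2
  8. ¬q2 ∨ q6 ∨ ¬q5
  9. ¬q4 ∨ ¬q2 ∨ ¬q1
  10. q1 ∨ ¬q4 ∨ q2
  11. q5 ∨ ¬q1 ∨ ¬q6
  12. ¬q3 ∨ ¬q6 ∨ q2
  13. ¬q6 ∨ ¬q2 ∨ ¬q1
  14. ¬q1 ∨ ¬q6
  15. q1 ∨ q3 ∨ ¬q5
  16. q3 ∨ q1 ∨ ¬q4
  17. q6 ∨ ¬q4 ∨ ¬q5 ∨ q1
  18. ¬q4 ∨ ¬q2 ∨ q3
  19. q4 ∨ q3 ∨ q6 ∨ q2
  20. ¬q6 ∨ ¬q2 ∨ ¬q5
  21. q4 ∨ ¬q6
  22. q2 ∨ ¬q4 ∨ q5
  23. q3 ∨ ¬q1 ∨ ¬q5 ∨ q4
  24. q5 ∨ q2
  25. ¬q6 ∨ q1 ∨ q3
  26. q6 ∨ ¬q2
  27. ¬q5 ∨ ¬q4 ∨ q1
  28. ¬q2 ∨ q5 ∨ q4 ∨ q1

Suppose q4 = True.
Suppose q5 = False.
Unit clause (q2) forces q2 = True.
Unit clause (q3) forces q3 = True.
Unit clause (q6) forces q6 = True.
Unit clause (¬q1) forces q1 = False.
This assignment satisfies each clause.

q1 ↦ False,  q2 ↦ True,  q3 ↦ True,  q4 ↦ True,  q5 ↦ False,  q6 ↦ True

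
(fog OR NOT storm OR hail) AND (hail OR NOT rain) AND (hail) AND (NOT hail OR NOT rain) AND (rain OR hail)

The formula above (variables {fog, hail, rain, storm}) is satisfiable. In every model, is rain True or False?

Suppose rain = true.
Unit clause (hail) forces hail = true.
That conflicts with the unit clause (NOT hail).
So every satisfying assignment has rain = False.

False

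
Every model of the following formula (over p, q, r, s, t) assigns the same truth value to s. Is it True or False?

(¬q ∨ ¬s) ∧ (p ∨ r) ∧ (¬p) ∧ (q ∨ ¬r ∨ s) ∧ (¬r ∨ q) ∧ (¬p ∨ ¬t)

Suppose s = True.
Unit clause (¬q) forces q = False.
Unit clause (¬p) forces p = False.
Unit clause (r) forces r = True.
But (¬r) is also a unit clause — contradiction.
So every satisfying assignment has s = False.

False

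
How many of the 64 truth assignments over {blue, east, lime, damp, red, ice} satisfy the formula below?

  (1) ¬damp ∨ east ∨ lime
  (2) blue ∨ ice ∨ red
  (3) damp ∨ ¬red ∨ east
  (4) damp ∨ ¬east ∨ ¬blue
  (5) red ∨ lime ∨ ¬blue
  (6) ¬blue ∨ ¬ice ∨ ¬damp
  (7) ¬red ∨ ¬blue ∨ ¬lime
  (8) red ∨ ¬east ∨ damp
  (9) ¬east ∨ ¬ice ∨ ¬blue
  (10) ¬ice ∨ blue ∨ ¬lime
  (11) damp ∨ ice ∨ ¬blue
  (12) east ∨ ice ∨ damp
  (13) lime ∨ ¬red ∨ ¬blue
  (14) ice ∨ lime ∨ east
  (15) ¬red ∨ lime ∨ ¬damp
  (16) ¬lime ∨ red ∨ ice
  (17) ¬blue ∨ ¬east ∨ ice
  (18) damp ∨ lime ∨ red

7

There are 2^6 = 64 truth assignments over (blue, east, lime, damp, red, ice).
Split on red. With red = True, the clauses containing red are satisfied and ¬red drops from the rest; 5 of the 2^5 = 32 assignments to the other variables satisfy what remains.
With red = False, by the same count on the reduced clause set, 2 assignments work.
(One model: blue=F, east=F, lime=T, damp=T, red=T, ice=F.)
Total: 5 + 2 = 7.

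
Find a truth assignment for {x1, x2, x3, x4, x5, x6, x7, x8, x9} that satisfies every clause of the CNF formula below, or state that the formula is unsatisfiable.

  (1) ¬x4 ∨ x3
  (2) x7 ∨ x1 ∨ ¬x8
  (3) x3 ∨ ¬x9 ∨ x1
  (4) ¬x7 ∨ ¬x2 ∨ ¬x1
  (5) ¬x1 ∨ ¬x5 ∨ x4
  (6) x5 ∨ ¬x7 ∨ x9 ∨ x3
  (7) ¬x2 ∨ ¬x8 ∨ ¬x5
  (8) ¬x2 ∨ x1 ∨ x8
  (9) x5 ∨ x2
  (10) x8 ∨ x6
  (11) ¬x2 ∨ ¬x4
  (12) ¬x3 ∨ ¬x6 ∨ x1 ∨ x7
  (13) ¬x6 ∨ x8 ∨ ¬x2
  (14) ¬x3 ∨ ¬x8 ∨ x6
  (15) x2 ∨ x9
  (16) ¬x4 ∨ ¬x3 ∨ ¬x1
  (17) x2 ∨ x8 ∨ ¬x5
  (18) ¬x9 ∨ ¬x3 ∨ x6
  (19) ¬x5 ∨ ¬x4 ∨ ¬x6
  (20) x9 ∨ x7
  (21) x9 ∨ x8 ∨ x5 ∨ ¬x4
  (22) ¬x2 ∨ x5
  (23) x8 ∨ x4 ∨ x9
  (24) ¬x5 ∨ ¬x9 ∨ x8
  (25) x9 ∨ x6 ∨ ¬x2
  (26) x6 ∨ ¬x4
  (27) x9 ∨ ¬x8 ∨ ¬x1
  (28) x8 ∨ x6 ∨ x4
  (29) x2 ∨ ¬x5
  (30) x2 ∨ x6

UNSATISFIABLE

Suppose x4 = False.
Suppose x1 = False.
Suppose x7 = True.
Suppose x3 = True.
Suppose x2 = False.
(x5) alone gives x5 = True.
But (¬x5) is also a unit clause — contradiction.
Backtrack on x2: now try x2 = True.
(x8) alone gives x8 = True.
(¬x5) alone gives x5 = False.
But (x5) is also a unit clause — contradiction.
Neither x2 = True nor x2 = False works.
Backtrack on x3: now try x3 = False.
(¬x9) alone gives x9 = False.
(x5) alone gives x5 = True.
(x2) alone gives x2 = True.
(¬x8) alone gives x8 = False.
But (x8) is also a unit clause — contradiction.
Neither x3 = True nor x3 = False works.
Backtrack on x7: now try x7 = False.
(¬x8) alone gives x8 = False.
(¬x2) alone gives x2 = False.
(x5) alone gives x5 = True.
But (¬x5) is also a unit clause — contradiction.
Neither x7 = True nor x7 = False works.
Backtrack on x1: now try x1 = True.
(¬x5) alone gives x5 = False.
(x2) alone gives x2 = True.
But (¬x2) is also a unit clause — contradiction.
Neither x1 = True nor x1 = False works.
Backtrack on x4: now try x4 = True.
(x3) alone gives x3 = True.
(¬x2) alone gives x2 = False.
(x5) alone gives x5 = True.
But (¬x5) is also a unit clause — contradiction.
Neither x4 = True nor x4 = False works.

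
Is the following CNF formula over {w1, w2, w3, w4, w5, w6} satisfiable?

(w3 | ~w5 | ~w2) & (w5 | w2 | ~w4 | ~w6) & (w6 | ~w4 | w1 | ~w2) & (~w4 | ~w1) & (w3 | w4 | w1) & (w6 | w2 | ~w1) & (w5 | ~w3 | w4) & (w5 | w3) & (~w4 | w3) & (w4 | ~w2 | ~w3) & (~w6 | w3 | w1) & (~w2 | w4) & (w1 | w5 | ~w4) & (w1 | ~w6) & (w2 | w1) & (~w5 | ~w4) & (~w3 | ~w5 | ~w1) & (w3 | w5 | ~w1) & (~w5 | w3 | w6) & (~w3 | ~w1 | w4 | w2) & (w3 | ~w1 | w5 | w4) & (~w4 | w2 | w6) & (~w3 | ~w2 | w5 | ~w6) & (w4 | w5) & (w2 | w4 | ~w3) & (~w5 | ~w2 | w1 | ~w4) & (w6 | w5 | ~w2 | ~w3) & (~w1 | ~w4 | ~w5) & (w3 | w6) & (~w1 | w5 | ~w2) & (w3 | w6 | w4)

Yes

Case w4 = 0:
The clause (~w2) is unit, so w2 = 0.
The clause (w1) is unit, so w1 = 1.
The clause (w6) is unit, so w6 = 1.
The clause (~w3) is unit, so w3 = 0.
The clause (w5) is unit, so w5 = 1.
All clauses are satisfied.
A satisfying assignment: w1 ↦ 1; w2 ↦ 0; w3 ↦ 0; w4 ↦ 0; w5 ↦ 1; w6 ↦ 1.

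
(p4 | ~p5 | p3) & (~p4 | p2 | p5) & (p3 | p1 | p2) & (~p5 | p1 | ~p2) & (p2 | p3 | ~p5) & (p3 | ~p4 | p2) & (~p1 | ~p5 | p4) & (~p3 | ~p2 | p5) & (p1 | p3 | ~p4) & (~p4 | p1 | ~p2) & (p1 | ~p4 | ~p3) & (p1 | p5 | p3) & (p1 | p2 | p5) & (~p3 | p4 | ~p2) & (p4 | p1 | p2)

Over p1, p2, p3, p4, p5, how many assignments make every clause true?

7

There are 2^5 = 32 truth assignments over (p1, p2, p3, p4, p5).
Split on p5. With p5 = 1, the clauses containing p5 are satisfied and ~p5 drops from the rest; 3 of the 2^4 = 16 assignments to the other variables satisfy what remains.
With p5 = 0, by the same count on the reduced clause set, 4 assignments work.
Total: 3 + 4 = 7.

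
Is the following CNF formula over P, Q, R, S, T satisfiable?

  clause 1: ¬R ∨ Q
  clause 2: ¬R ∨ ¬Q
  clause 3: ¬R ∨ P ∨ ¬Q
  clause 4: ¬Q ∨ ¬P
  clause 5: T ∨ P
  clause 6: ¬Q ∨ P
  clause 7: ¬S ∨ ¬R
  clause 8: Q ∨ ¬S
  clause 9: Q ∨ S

Branch on R: set R = False.
Branch on Q: set Q = False.
From the singleton clause (¬S), S = False.
Now (S) is unsatisfied and unit — conflict.
Backtrack on Q: now try Q = True.
From the singleton clause (¬P), P = False.
Now (P) is unsatisfied and unit — conflict.
Either choice for Q ends in contradiction.
Backtrack on R: now try R = True.
From the singleton clause (Q), Q = True.
Now (¬Q) is unsatisfied and unit — conflict.
Either choice for R ends in contradiction.
No assignment satisfies every clause.

No, unsatisfiable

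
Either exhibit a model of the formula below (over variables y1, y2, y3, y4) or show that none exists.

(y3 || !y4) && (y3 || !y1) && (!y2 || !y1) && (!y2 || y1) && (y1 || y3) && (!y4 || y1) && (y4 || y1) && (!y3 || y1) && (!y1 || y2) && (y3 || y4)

UNSATISFIABLE

Branch on y3: set y3 = true.
The clause (y1) is unit, so y1 = true.
The clause (!y2) is unit, so y2 = false.
That conflicts with the unit clause (y2).
Backtrack on y3: now try y3 = false.
The clause (!y4) is unit, so y4 = false.
That conflicts with the unit clause (y4).
Either choice for y3 ends in contradiction.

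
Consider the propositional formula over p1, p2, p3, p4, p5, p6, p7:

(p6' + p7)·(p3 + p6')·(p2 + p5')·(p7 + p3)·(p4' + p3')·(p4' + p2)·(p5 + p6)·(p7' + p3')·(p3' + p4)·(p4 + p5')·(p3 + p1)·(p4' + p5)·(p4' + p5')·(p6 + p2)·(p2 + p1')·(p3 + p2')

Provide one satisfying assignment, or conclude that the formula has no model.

Branch on p6: set p6 = 0.
From the singleton clause (p5), p5 = 1.
From the singleton clause (p2), p2 = 1.
From the singleton clause (p4), p4 = 1.
Now (p4') is unsatisfied and unit — conflict.
Backtrack on p6: now try p6 = 1.
From the singleton clause (p7), p7 = 1.
From the singleton clause (p3), p3 = 1.
Now (p3') is unsatisfied and unit — conflict.
Neither p6 = 1 nor p6 = 0 works.

UNSATISFIABLE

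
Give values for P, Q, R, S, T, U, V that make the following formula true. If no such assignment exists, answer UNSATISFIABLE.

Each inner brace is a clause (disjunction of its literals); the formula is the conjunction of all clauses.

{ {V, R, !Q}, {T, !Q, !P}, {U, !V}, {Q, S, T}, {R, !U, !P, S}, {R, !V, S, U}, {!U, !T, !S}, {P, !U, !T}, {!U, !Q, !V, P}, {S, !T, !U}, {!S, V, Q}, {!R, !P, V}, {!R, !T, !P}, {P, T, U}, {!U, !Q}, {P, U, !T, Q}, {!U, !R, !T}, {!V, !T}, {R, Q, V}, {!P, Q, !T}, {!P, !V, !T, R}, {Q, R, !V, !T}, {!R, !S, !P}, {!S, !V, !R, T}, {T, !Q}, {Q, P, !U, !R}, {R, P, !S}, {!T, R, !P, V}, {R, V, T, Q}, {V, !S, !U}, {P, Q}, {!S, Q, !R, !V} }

P: false, Q: true, R: true, S: true, T: true, U: false, V: false

Try U = false.
(!V) alone gives V = false.
Try R = true.
(!P) alone gives P = false.
(T) alone gives T = true.
(Q) alone gives Q = true.
All clauses hold; S can take either value.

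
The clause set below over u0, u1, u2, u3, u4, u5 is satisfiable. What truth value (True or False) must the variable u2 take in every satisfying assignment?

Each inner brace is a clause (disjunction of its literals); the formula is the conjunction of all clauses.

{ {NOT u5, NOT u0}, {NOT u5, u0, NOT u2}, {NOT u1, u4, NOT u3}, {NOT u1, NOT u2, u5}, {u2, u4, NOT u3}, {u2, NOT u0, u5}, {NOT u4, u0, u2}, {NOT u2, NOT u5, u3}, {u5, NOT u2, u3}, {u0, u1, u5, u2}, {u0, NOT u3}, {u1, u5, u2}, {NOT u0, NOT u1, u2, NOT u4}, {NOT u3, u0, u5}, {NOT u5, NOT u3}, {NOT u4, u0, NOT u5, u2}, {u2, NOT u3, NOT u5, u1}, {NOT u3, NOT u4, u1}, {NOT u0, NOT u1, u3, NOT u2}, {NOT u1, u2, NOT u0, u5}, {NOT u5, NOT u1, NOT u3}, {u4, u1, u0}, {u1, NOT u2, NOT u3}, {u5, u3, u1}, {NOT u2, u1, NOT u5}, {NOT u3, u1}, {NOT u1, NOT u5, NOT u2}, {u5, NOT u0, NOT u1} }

Suppose u2 = true.
Suppose u5 = false.
Unit clause (NOT u1) forces u1 = false.
Unit clause (u3) forces u3 = true.
Now (NOT u3) is unsatisfied and unit — conflict.
That branch fails; take u5 = true instead.
Unit clause (NOT u0) forces u0 = false.
Now (u0) is unsatisfied and unit — conflict.
Both values of u5 lead to a conflict.
So every satisfying assignment has u2 = False.

False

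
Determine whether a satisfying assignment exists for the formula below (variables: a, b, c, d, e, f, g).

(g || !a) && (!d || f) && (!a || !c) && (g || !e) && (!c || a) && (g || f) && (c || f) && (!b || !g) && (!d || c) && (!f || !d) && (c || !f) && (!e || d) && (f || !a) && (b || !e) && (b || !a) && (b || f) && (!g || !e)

Suppose g = true.
From the singleton clause (!b), b = false.
From the singleton clause (!e), e = false.
From the singleton clause (!a), a = false.
From the singleton clause (!c), c = false.
From the singleton clause (f), f = true.
That conflicts with the unit clause (!f).
Backtrack on g: now try g = false.
From the singleton clause (!a), a = false.
From the singleton clause (!e), e = false.
From the singleton clause (!c), c = false.
From the singleton clause (f), f = true.
That conflicts with the unit clause (!f).
Either choice for g ends in contradiction.
No assignment satisfies every clause.

No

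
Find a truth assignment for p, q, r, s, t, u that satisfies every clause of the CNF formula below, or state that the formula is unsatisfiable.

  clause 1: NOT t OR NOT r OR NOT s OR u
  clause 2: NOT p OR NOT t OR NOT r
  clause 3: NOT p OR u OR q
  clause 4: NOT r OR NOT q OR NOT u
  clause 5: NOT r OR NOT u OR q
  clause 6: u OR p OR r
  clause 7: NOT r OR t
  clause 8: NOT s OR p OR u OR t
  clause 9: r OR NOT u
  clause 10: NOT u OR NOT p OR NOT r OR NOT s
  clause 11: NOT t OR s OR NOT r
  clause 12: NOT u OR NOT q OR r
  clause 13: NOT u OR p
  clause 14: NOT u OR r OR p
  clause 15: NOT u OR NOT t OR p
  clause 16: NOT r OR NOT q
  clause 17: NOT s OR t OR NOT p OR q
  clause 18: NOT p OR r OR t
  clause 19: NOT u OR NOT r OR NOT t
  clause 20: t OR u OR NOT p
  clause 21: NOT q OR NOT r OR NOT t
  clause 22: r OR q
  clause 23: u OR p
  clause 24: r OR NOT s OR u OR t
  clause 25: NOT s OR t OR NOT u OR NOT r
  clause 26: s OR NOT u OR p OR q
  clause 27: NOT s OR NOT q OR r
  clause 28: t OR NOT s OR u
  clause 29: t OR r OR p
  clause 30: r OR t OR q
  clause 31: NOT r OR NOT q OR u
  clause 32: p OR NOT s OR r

p: true, q: true, r: false, s: false, t: true, u: false

Try r = false.
From the singleton clause (NOT u), u = false.
From the singleton clause (p), p = true.
From the singleton clause (q), q = true.
From the singleton clause (t), t = true.
From the singleton clause (NOT s), s = false.
Every clause now holds.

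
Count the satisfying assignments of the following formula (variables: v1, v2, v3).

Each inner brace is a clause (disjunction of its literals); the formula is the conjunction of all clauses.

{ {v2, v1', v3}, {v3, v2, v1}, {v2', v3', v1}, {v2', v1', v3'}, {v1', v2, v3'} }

3

There are 2^3 = 8 truth assignments over (v1, v2, v3).
Check each against the 5 clauses (columns in the order v1, v2, v3):
  F F F  ✗ fails (v3 + v2 + v1)
  F F T  ✓ satisfies all
  F T F  ✓ satisfies all
  F T T  ✗ fails (v2' + v3' + v1)
  T F F  ✗ fails (v2 + v1' + v3)
  T F T  ✗ fails (v1' + v2 + v3')
  T T F  ✓ satisfies all
  T T T  ✗ fails (v2' + v1' + v3')
3 of the 8 rows are models.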